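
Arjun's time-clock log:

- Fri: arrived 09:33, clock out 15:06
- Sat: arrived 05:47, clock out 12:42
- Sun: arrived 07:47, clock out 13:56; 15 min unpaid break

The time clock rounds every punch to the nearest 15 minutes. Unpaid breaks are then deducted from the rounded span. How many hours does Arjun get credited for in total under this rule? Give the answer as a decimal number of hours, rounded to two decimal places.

18.50 hours

Fri: in 09:33→09:30, out 15:06→15:00; 5 h 30 min
Sat: in 05:47→05:45, out 12:42→12:45; 7 h 0 min
Sun: in 07:47→07:45, out 13:56→14:00; 6 h 15 min − 15 min = 6 h 0 min
Total credited: 18 h 30 min.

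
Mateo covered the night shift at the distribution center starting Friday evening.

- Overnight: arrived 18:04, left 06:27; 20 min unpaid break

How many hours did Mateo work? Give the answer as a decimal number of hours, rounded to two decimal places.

Overnight: 18:04 → midnight = 5 h 56 min; midnight → 06:27 = 6 h 27 min; span 12 h 23 min; less 20 min break → 12 h 3 min

12.05 hours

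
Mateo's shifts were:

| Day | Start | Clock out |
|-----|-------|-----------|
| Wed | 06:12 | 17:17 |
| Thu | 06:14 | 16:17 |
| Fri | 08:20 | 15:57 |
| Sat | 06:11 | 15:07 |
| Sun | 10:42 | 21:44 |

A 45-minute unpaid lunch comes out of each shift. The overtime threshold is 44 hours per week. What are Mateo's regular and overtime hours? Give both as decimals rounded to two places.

Regular 44.00 hours, overtime 0.97 hours

Wed: 06:12–17:17 = 11 h 5 min; less 45 min break → 10 h 20 min
Thu: 06:14–16:17 = 10 h 3 min; less 45 min break → 9 h 18 min
Fri: 08:20–15:57 = 7 h 37 min; less 45 min break → 6 h 52 min
Sat: 06:11–15:07 = 8 h 56 min; less 45 min break → 8 h 11 min
Sun: 10:42–21:44 = 11 h 2 min; less 45 min break → 10 h 17 min
Total worked: 44 h 58 min = 44.97 h.
Threshold 44 h → overtime 0 h 58 min, regular 44 h 0 min.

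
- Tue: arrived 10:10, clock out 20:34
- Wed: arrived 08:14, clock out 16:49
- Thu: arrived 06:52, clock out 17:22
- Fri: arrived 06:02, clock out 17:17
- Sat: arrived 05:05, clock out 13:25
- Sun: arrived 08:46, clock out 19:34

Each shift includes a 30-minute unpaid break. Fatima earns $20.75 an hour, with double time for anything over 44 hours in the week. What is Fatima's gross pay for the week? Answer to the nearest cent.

Tue: 10:10–20:34 = 10 h 24 min; less 30 min break → 9 h 54 min
Wed: 08:14–16:49 = 8 h 35 min; less 30 min break → 8 h 5 min
Thu: 06:52–17:22 = 10 h 30 min; less 30 min break → 10 h 0 min
Fri: 06:02–17:17 = 11 h 15 min; less 30 min break → 10 h 45 min
Sat: 05:05–13:25 = 8 h 20 min; less 30 min break → 7 h 50 min
Sun: 08:46–19:34 = 10 h 48 min; less 30 min break → 10 h 18 min
Total worked: 56 h 52 min = 3412 min.
Regular 44 h 0 min = 2640 min at $20.75/h; overtime 12 h 52 min = 772 min at $41.50/h.
Pay = (2640 × $20.75 + 772 × $41.50) ÷ 60 = $1446.97.

$1446.97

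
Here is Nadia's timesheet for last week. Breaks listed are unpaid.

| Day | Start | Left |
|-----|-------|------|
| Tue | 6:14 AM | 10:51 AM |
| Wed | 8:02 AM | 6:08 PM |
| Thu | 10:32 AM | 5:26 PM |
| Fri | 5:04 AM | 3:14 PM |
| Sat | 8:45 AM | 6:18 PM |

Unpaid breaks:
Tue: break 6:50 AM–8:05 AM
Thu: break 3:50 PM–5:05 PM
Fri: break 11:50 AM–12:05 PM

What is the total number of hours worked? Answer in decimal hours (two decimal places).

38.58 hours

Tue: 6:14 AM–10:51 AM = 4 h 37 min; less 75 min break → 3 h 22 min
Wed: 8:02 AM–6:08 PM = 10 h 6 min
Thu: 10:32 AM–5:26 PM = 6 h 54 min; less 75 min break → 5 h 39 min
Fri: 5:04 AM–3:14 PM = 10 h 10 min; less 15 min break → 9 h 55 min
Sat: 8:45 AM–6:18 PM = 9 h 33 min
Total: 3 h 22 min + 10 h 6 min + 5 h 39 min + 9 h 55 min + 9 h 33 min = 38 h 35 min.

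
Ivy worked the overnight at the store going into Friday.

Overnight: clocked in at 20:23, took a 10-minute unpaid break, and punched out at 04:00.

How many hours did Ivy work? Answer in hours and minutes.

7 h 27 min

Overnight: 20:23 → midnight = 3 h 37 min; midnight → 04:00 = 4 h 0 min; span 7 h 37 min; less 10 min break → 7 h 27 min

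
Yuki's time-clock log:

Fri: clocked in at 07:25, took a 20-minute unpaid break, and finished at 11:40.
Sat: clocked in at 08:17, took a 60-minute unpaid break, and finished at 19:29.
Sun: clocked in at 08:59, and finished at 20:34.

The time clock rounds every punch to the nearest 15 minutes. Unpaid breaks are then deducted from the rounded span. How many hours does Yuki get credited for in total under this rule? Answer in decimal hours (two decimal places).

Fri: in 07:25→07:30, out 11:40→11:45; 4 h 15 min − 20 min = 3 h 55 min
Sat: in 08:17→08:15, out 19:29→19:30; 11 h 15 min − 60 min = 10 h 15 min
Sun: in 08:59→09:00, out 20:34→20:30; 11 h 30 min
Total credited: 25 h 40 min.

25.67 hours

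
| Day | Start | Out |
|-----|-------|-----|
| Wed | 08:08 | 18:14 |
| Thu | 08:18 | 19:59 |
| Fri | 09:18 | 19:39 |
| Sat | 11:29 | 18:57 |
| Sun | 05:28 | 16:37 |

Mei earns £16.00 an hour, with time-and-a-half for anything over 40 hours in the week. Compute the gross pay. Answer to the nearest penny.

Wed: 08:08–18:14 = 10 h 6 min
Thu: 08:18–19:59 = 11 h 41 min
Fri: 09:18–19:39 = 10 h 21 min
Sat: 11:29–18:57 = 7 h 28 min
Sun: 05:28–16:37 = 11 h 9 min
Total worked: 50 h 45 min = 3045 min.
Regular 40 h 0 min = 2400 min at £16.00/h; overtime 10 h 45 min = 645 min at £24.00/h.
Pay = (2400 × £16.00 + 645 × £24.00) ÷ 60 = £898.00.

£898.00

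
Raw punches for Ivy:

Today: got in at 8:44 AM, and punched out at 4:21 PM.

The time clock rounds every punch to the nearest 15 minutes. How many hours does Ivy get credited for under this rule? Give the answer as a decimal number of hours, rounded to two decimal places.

Today: in 8:44 AM→8:45 AM, out 4:21 PM→4:15 PM; 7 h 30 min

7.50 hours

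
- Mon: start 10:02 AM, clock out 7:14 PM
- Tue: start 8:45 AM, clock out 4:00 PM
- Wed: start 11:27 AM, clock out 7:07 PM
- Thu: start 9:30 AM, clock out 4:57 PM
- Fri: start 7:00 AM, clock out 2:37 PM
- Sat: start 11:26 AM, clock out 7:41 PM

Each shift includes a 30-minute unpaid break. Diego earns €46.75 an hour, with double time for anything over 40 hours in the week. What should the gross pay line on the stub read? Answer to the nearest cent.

Mon: 10:02 AM–7:14 PM = 9 h 12 min; less 30 min break → 8 h 42 min
Tue: 8:45 AM–4:00 PM = 7 h 15 min; less 30 min break → 6 h 45 min
Wed: 11:27 AM–7:07 PM = 7 h 40 min; less 30 min break → 7 h 10 min
Thu: 9:30 AM–4:57 PM = 7 h 27 min; less 30 min break → 6 h 57 min
Fri: 7:00 AM–2:37 PM = 7 h 37 min; less 30 min break → 7 h 7 min
Sat: 11:26 AM–7:41 PM = 8 h 15 min; less 30 min break → 7 h 45 min
Total worked: 44 h 26 min = 2666 min.
Regular 40 h 0 min = 2400 min at €46.75/h; overtime 4 h 26 min = 266 min at €93.50/h.
Pay = (2400 × €46.75 + 266 × €93.50) ÷ 60 = €2284.52.

€2284.52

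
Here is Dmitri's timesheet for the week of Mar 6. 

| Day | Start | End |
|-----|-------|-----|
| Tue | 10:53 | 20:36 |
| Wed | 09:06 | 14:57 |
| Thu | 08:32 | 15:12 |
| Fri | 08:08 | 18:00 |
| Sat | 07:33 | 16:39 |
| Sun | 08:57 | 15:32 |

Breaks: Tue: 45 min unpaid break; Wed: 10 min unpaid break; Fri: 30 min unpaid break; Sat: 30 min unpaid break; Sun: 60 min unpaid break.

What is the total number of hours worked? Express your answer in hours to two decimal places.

Tue: 10:53–20:36 = 9 h 43 min; less 45 min break → 8 h 58 min
Wed: 09:06–14:57 = 5 h 51 min; less 10 min break → 5 h 41 min
Thu: 08:32–15:12 = 6 h 40 min
Fri: 08:08–18:00 = 9 h 52 min; less 30 min break → 9 h 22 min
Sat: 07:33–16:39 = 9 h 6 min; less 30 min break → 8 h 36 min
Sun: 08:57–15:32 = 6 h 35 min; less 60 min break → 5 h 35 min
Total: 8 h 58 min + 5 h 41 min + 6 h 40 min + 9 h 22 min + 8 h 36 min + 5 h 35 min = 44 h 52 min.

44.87 hours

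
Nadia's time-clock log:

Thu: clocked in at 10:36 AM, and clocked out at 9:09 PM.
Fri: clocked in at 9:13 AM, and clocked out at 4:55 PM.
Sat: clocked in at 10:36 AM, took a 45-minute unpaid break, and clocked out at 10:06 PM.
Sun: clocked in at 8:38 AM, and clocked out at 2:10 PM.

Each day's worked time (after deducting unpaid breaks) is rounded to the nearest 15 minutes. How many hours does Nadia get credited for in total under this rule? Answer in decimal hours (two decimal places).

Thu: 10:36 AM–9:09 PM = 10 h 33 min → rounds to 10 h 30 min
Fri: 9:13 AM–4:55 PM = 7 h 42 min → rounds to 7 h 45 min
Sat: 10:36 AM–10:06 PM = 11 h 30 min − 45 min = 10 h 45 min → rounds to 10 h 45 min
Sun: 8:38 AM–2:10 PM = 5 h 32 min → rounds to 5 h 30 min
Total credited: 34 h 30 min.

34.50 hours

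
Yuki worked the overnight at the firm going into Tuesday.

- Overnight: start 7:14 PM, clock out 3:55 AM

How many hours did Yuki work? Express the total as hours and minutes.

Overnight: 7:14 PM → midnight = 4 h 46 min; midnight → 3:55 AM = 3 h 55 min; span 8 h 41 min

8 h 41 min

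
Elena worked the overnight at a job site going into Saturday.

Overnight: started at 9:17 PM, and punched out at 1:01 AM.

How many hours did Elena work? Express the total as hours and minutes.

3 h 44 min

Overnight: 9:17 PM → midnight = 2 h 43 min; midnight → 1:01 AM = 1 h 1 min; span 3 h 44 min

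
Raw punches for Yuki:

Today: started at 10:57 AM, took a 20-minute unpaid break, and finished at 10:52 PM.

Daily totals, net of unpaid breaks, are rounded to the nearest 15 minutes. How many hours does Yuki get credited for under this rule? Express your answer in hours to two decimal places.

11.50 hours

Today: 10:57 AM–10:52 PM = 11 h 55 min − 20 min = 11 h 35 min → rounds to 11 h 30 min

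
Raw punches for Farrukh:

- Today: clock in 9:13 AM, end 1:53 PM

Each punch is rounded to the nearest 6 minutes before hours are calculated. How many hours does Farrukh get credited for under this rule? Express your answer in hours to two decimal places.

Today: in 9:13 AM→9:12 AM, out 1:53 PM→1:54 PM; 4 h 42 min

4.70 hours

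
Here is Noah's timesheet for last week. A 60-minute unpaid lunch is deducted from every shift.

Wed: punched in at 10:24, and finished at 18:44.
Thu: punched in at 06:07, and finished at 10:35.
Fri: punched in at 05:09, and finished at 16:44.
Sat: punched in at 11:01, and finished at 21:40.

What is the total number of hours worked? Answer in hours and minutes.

31 h 2 min

Wed: 10:24–18:44 = 8 h 20 min; less 60 min break → 7 h 20 min
Thu: 06:07–10:35 = 4 h 28 min; less 60 min break → 3 h 28 min
Fri: 05:09–16:44 = 11 h 35 min; less 60 min break → 10 h 35 min
Sat: 11:01–21:40 = 10 h 39 min; less 60 min break → 9 h 39 min
Total: 7 h 20 min + 3 h 28 min + 10 h 35 min + 9 h 39 min = 31 h 2 min.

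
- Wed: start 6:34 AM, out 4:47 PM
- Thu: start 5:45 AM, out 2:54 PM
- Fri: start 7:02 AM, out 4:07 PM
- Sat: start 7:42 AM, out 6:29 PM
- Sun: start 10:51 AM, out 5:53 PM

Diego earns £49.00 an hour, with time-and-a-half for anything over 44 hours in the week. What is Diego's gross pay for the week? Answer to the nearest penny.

£2322.60

Wed: 6:34 AM–4:47 PM = 10 h 13 min
Thu: 5:45 AM–2:54 PM = 9 h 9 min
Fri: 7:02 AM–4:07 PM = 9 h 5 min
Sat: 7:42 AM–6:29 PM = 10 h 47 min
Sun: 10:51 AM–5:53 PM = 7 h 2 min
Total worked: 46 h 16 min = 2776 min.
Regular 44 h 0 min = 2640 min at £49.00/h; overtime 2 h 16 min = 136 min at £73.50/h.
Pay = (2640 × £49.00 + 136 × £73.50) ÷ 60 = £2322.60.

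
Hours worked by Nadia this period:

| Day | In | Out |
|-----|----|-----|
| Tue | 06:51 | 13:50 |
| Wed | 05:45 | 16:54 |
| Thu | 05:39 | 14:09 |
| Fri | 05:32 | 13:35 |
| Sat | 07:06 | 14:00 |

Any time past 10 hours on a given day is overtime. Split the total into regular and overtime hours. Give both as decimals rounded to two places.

Tue: 06:51–13:50 = 6 h 59 min
Wed: 05:45–16:54 = 11 h 9 min
Thu: 05:39–14:09 = 8 h 30 min
Fri: 05:32–13:35 = 8 h 3 min
Sat: 07:06–14:00 = 6 h 54 min
Tue reg 6 h 59 min / OT 0 h 0 min; Wed reg 10 h 0 min / OT 1 h 9 min; Thu reg 8 h 30 min / OT 0 h 0 min; Fri reg 8 h 3 min / OT 0 h 0 min; Sat reg 6 h 54 min / OT 0 h 0 min.
Totals: regular 40 h 26 min, overtime 1 h 9 min.

Regular 40.43 hours, overtime 1.15 hours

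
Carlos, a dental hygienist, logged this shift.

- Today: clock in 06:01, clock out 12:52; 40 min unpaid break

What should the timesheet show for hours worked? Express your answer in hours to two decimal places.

6.18 hours

Today: 06:01–12:52 = 6 h 51 min; less 40 min break → 6 h 11 min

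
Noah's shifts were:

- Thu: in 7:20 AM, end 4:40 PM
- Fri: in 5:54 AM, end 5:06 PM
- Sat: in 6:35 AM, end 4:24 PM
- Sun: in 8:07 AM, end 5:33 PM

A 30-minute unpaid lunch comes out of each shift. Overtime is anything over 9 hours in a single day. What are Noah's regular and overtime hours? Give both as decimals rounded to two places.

Thu: 7:20 AM–4:40 PM = 9 h 20 min; less 30 min break → 8 h 50 min
Fri: 5:54 AM–5:06 PM = 11 h 12 min; less 30 min break → 10 h 42 min
Sat: 6:35 AM–4:24 PM = 9 h 49 min; less 30 min break → 9 h 19 min
Sun: 8:07 AM–5:33 PM = 9 h 26 min; less 30 min break → 8 h 56 min
Thu reg 8 h 50 min / OT 0 h 0 min; Fri reg 9 h 0 min / OT 1 h 42 min; Sat reg 9 h 0 min / OT 0 h 19 min; Sun reg 8 h 56 min / OT 0 h 0 min.
Totals: regular 35 h 46 min, overtime 2 h 1 min.

Regular 35.77 hours, overtime 2.02 hours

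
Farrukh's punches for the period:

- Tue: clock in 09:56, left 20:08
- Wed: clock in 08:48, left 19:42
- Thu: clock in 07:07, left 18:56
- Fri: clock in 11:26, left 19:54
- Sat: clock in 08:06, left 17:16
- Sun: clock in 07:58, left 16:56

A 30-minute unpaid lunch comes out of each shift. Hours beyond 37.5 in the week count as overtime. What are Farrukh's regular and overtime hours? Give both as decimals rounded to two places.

Regular 37.50 hours, overtime 19.02 hours

Tue: 09:56–20:08 = 10 h 12 min; less 30 min break → 9 h 42 min
Wed: 08:48–19:42 = 10 h 54 min; less 30 min break → 10 h 24 min
Thu: 07:07–18:56 = 11 h 49 min; less 30 min break → 11 h 19 min
Fri: 11:26–19:54 = 8 h 28 min; less 30 min break → 7 h 58 min
Sat: 08:06–17:16 = 9 h 10 min; less 30 min break → 8 h 40 min
Sun: 07:58–16:56 = 8 h 58 min; less 30 min break → 8 h 28 min
Total worked: 56 h 31 min = 56.52 h.
Threshold 37.5 h → overtime 19 h 1 min, regular 37 h 30 min.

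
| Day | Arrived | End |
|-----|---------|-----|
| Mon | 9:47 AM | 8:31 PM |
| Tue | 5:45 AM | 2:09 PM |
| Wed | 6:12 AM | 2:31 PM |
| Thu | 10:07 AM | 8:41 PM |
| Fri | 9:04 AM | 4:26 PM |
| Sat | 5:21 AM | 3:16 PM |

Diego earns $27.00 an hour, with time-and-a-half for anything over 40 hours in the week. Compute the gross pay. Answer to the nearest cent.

$1699.65

Mon: 9:47 AM–8:31 PM = 10 h 44 min
Tue: 5:45 AM–2:09 PM = 8 h 24 min
Wed: 6:12 AM–2:31 PM = 8 h 19 min
Thu: 10:07 AM–8:41 PM = 10 h 34 min
Fri: 9:04 AM–4:26 PM = 7 h 22 min
Sat: 5:21 AM–3:16 PM = 9 h 55 min
Total worked: 55 h 18 min = 3318 min.
Regular 40 h 0 min = 2400 min at $27.00/h; overtime 15 h 18 min = 918 min at $40.50/h.
Pay = (2400 × $27.00 + 918 × $40.50) ÷ 60 = $1699.65.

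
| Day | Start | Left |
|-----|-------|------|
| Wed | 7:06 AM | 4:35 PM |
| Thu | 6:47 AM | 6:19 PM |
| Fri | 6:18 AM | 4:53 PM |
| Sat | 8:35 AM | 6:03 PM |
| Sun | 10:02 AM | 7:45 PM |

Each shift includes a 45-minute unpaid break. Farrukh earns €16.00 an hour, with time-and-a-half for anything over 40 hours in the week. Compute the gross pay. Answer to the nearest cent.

Wed: 7:06 AM–4:35 PM = 9 h 29 min; less 45 min break → 8 h 44 min
Thu: 6:47 AM–6:19 PM = 11 h 32 min; less 45 min break → 10 h 47 min
Fri: 6:18 AM–4:53 PM = 10 h 35 min; less 45 min break → 9 h 50 min
Sat: 8:35 AM–6:03 PM = 9 h 28 min; less 45 min break → 8 h 43 min
Sun: 10:02 AM–7:45 PM = 9 h 43 min; less 45 min break → 8 h 58 min
Total worked: 47 h 2 min = 2822 min.
Regular 40 h 0 min = 2400 min at €16.00/h; overtime 7 h 2 min = 422 min at €24.00/h.
Pay = (2400 × €16.00 + 422 × €24.00) ÷ 60 = €808.80.

€808.80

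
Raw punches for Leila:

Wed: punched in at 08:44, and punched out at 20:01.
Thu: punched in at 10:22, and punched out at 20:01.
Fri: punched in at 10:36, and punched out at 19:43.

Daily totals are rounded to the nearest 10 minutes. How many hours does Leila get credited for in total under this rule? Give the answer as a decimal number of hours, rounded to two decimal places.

Wed: 08:44–20:01 = 11 h 17 min → rounds to 11 h 20 min
Thu: 10:22–20:01 = 9 h 39 min → rounds to 9 h 40 min
Fri: 10:36–19:43 = 9 h 7 min → rounds to 9 h 10 min
Total credited: 30 h 10 min.

30.17 hours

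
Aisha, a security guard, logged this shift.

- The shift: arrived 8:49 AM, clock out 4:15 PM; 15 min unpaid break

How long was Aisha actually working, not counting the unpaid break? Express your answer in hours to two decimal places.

7.18 hours

The shift: 8:49 AM–4:15 PM = 7 h 26 min; less 15 min break → 7 h 11 min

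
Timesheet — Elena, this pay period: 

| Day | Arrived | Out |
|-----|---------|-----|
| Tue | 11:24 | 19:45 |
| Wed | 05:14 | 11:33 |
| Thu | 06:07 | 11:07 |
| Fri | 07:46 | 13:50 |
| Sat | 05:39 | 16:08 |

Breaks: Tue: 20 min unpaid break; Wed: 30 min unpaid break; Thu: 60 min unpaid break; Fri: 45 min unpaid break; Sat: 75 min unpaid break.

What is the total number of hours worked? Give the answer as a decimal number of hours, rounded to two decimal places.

32.38 hours

Tue: 11:24–19:45 = 8 h 21 min; less 20 min break → 8 h 1 min
Wed: 05:14–11:33 = 6 h 19 min; less 30 min break → 5 h 49 min
Thu: 06:07–11:07 = 5 h 0 min; less 60 min break → 4 h 0 min
Fri: 07:46–13:50 = 6 h 4 min; less 45 min break → 5 h 19 min
Sat: 05:39–16:08 = 10 h 29 min; less 75 min break → 9 h 14 min
Total: 8 h 1 min + 5 h 49 min + 4 h 0 min + 5 h 19 min + 9 h 14 min = 32 h 23 min.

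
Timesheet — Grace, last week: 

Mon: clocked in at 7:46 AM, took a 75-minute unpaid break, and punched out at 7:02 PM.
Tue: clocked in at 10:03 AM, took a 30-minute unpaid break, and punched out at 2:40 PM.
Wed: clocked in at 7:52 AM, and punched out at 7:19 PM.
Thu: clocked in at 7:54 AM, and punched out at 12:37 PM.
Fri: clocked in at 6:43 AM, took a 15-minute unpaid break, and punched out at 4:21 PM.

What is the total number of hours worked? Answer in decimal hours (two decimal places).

Mon: 7:46 AM–7:02 PM = 11 h 16 min; less 75 min break → 10 h 1 min
Tue: 10:03 AM–2:40 PM = 4 h 37 min; less 30 min break → 4 h 7 min
Wed: 7:52 AM–7:19 PM = 11 h 27 min
Thu: 7:54 AM–12:37 PM = 4 h 43 min
Fri: 6:43 AM–4:21 PM = 9 h 38 min; less 15 min break → 9 h 23 min
Total: 10 h 1 min + 4 h 7 min + 11 h 27 min + 4 h 43 min + 9 h 23 min = 39 h 41 min.

39.68 hours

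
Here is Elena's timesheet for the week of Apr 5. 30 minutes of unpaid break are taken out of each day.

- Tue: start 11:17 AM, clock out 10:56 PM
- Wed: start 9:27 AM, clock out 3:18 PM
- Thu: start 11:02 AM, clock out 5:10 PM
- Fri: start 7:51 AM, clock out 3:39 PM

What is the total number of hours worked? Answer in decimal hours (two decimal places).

Tue: 11:17 AM–10:56 PM = 11 h 39 min; less 30 min break → 11 h 9 min
Wed: 9:27 AM–3:18 PM = 5 h 51 min; less 30 min break → 5 h 21 min
Thu: 11:02 AM–5:10 PM = 6 h 8 min; less 30 min break → 5 h 38 min
Fri: 7:51 AM–3:39 PM = 7 h 48 min; less 30 min break → 7 h 18 min
Total: 11 h 9 min + 5 h 21 min + 5 h 38 min + 7 h 18 min = 29 h 26 min.

29.43 hours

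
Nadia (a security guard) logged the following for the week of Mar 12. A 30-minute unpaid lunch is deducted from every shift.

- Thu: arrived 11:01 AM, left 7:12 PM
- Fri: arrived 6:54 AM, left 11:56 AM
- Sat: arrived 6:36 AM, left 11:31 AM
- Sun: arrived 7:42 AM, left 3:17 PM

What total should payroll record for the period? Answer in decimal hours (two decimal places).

23.72 hours

Thu: 11:01 AM–7:12 PM = 8 h 11 min; less 30 min break → 7 h 41 min
Fri: 6:54 AM–11:56 AM = 5 h 2 min; less 30 min break → 4 h 32 min
Sat: 6:36 AM–11:31 AM = 4 h 55 min; less 30 min break → 4 h 25 min
Sun: 7:42 AM–3:17 PM = 7 h 35 min; less 30 min break → 7 h 5 min
Total: 7 h 41 min + 4 h 32 min + 4 h 25 min + 7 h 5 min = 23 h 43 min.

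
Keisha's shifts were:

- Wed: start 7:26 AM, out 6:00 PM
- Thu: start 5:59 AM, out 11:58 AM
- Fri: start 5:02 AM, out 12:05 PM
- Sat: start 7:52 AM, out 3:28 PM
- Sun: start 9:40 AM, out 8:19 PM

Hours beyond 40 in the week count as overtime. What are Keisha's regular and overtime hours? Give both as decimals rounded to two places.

Regular 40.00 hours, overtime 1.85 hours

Wed: 7:26 AM–6:00 PM = 10 h 34 min
Thu: 5:59 AM–11:58 AM = 5 h 59 min
Fri: 5:02 AM–12:05 PM = 7 h 3 min
Sat: 7:52 AM–3:28 PM = 7 h 36 min
Sun: 9:40 AM–8:19 PM = 10 h 39 min
Total worked: 41 h 51 min = 41.85 h.
Threshold 40 h → overtime 1 h 51 min, regular 40 h 0 min.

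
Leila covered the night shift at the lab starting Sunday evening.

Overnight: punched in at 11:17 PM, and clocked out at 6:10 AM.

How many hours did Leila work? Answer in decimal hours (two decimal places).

6.88 hours

Overnight: 11:17 PM → midnight = 0 h 43 min; midnight → 6:10 AM = 6 h 10 min; span 6 h 53 min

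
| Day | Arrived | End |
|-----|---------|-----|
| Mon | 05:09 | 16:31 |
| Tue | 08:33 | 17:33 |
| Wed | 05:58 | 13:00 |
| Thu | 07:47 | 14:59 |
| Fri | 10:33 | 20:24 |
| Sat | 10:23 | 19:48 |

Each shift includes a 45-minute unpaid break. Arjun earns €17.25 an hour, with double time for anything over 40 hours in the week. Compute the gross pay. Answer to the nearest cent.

Mon: 05:09–16:31 = 11 h 22 min; less 45 min break → 10 h 37 min
Tue: 08:33–17:33 = 9 h 0 min; less 45 min break → 8 h 15 min
Wed: 05:58–13:00 = 7 h 2 min; less 45 min break → 6 h 17 min
Thu: 07:47–14:59 = 7 h 12 min; less 45 min break → 6 h 27 min
Fri: 10:33–20:24 = 9 h 51 min; less 45 min break → 9 h 6 min
Sat: 10:23–19:48 = 9 h 25 min; less 45 min break → 8 h 40 min
Total worked: 49 h 22 min = 2962 min.
Regular 40 h 0 min = 2400 min at €17.25/h; overtime 9 h 22 min = 562 min at €34.50/h.
Pay = (2400 × €17.25 + 562 × €34.50) ÷ 60 = €1013.15.

€1013.15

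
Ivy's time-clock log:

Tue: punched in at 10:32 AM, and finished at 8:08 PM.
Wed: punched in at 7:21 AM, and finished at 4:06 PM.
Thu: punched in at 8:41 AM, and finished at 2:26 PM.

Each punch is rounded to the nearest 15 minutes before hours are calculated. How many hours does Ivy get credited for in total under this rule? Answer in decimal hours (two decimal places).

24.25 hours

Tue: in 10:32 AM→10:30 AM, out 8:08 PM→8:15 PM; 9 h 45 min
Wed: in 7:21 AM→7:15 AM, out 4:06 PM→4:00 PM; 8 h 45 min
Thu: in 8:41 AM→8:45 AM, out 2:26 PM→2:30 PM; 5 h 45 min
Total credited: 24 h 15 min.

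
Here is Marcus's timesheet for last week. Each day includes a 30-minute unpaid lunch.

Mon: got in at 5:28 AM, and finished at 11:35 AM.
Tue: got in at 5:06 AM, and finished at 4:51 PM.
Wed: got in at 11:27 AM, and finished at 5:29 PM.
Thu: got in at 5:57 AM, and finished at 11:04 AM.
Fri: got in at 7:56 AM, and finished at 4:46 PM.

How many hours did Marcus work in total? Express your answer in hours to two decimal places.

Mon: 5:28 AM–11:35 AM = 6 h 7 min; less 30 min break → 5 h 37 min
Tue: 5:06 AM–4:51 PM = 11 h 45 min; less 30 min break → 11 h 15 min
Wed: 11:27 AM–5:29 PM = 6 h 2 min; less 30 min break → 5 h 32 min
Thu: 5:57 AM–11:04 AM = 5 h 7 min; less 30 min break → 4 h 37 min
Fri: 7:56 AM–4:46 PM = 8 h 50 min; less 30 min break → 8 h 20 min
Total: 5 h 37 min + 11 h 15 min + 5 h 32 min + 4 h 37 min + 8 h 20 min = 35 h 21 min.

35.35 hours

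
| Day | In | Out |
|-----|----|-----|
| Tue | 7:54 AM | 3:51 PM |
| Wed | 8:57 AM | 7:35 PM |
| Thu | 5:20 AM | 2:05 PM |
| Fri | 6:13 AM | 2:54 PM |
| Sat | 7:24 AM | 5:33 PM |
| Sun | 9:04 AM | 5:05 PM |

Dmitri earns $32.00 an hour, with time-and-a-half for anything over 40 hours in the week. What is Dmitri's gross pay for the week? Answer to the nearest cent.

$1960.80

Tue: 7:54 AM–3:51 PM = 7 h 57 min
Wed: 8:57 AM–7:35 PM = 10 h 38 min
Thu: 5:20 AM–2:05 PM = 8 h 45 min
Fri: 6:13 AM–2:54 PM = 8 h 41 min
Sat: 7:24 AM–5:33 PM = 10 h 9 min
Sun: 9:04 AM–5:05 PM = 8 h 1 min
Total worked: 54 h 11 min = 3251 min.
Regular 40 h 0 min = 2400 min at $32.00/h; overtime 14 h 11 min = 851 min at $48.00/h.
Pay = (2400 × $32.00 + 851 × $48.00) ÷ 60 = $1960.80.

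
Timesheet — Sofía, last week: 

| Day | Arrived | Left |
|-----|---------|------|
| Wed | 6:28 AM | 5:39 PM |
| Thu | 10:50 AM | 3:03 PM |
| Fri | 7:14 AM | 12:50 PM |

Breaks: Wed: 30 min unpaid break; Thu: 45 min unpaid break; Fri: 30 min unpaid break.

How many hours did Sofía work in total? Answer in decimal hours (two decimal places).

19.25 hours

Wed: 6:28 AM–5:39 PM = 11 h 11 min; less 30 min break → 10 h 41 min
Thu: 10:50 AM–3:03 PM = 4 h 13 min; less 45 min break → 3 h 28 min
Fri: 7:14 AM–12:50 PM = 5 h 36 min; less 30 min break → 5 h 6 min
Total: 10 h 41 min + 3 h 28 min + 5 h 6 min = 19 h 15 min.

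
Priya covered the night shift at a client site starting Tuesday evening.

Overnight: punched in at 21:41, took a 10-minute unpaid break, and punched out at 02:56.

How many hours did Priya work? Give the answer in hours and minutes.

5 h 5 min

Overnight: 21:41 → midnight = 2 h 19 min; midnight → 02:56 = 2 h 56 min; span 5 h 15 min; less 10 min break → 5 h 5 min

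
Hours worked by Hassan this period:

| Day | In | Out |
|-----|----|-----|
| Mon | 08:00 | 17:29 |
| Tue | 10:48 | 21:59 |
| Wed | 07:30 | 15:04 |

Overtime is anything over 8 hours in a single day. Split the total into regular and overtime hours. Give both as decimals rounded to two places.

Mon: 08:00–17:29 = 9 h 29 min
Tue: 10:48–21:59 = 11 h 11 min
Wed: 07:30–15:04 = 7 h 34 min
Mon reg 8 h 0 min / OT 1 h 29 min; Tue reg 8 h 0 min / OT 3 h 11 min; Wed reg 7 h 34 min / OT 0 h 0 min.
Totals: regular 23 h 34 min, overtime 4 h 40 min.

Regular 23.57 hours, overtime 4.67 hours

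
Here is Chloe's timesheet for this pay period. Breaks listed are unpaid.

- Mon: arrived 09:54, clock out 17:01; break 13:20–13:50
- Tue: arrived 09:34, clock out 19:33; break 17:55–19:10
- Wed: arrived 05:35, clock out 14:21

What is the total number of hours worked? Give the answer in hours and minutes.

24 h 7 min

Mon: 09:54–17:01 = 7 h 7 min; less 30 min break → 6 h 37 min
Tue: 09:34–19:33 = 9 h 59 min; less 75 min break → 8 h 44 min
Wed: 05:35–14:21 = 8 h 46 min
Total: 6 h 37 min + 8 h 44 min + 8 h 46 min = 24 h 7 min.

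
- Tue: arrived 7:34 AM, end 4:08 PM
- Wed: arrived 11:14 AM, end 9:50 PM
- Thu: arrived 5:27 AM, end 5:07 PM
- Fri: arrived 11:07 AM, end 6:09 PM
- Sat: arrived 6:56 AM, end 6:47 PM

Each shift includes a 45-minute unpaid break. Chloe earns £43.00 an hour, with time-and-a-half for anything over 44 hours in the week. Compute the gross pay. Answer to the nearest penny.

£2018.85

Tue: 7:34 AM–4:08 PM = 8 h 34 min; less 45 min break → 7 h 49 min
Wed: 11:14 AM–9:50 PM = 10 h 36 min; less 45 min break → 9 h 51 min
Thu: 5:27 AM–5:07 PM = 11 h 40 min; less 45 min break → 10 h 55 min
Fri: 11:07 AM–6:09 PM = 7 h 2 min; less 45 min break → 6 h 17 min
Sat: 6:56 AM–6:47 PM = 11 h 51 min; less 45 min break → 11 h 6 min
Total worked: 45 h 58 min = 2758 min.
Regular 44 h 0 min = 2640 min at £43.00/h; overtime 1 h 58 min = 118 min at £64.50/h.
Pay = (2640 × £43.00 + 118 × £64.50) ÷ 60 = £2018.85.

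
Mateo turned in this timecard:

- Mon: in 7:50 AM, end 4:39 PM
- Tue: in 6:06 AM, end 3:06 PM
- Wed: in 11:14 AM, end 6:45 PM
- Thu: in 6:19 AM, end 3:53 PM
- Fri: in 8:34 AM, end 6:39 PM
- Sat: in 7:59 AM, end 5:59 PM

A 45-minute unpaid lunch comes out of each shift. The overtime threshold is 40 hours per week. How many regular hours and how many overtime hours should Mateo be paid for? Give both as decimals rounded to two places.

Mon: 7:50 AM–4:39 PM = 8 h 49 min; less 45 min break → 8 h 4 min
Tue: 6:06 AM–3:06 PM = 9 h 0 min; less 45 min break → 8 h 15 min
Wed: 11:14 AM–6:45 PM = 7 h 31 min; less 45 min break → 6 h 46 min
Thu: 6:19 AM–3:53 PM = 9 h 34 min; less 45 min break → 8 h 49 min
Fri: 8:34 AM–6:39 PM = 10 h 5 min; less 45 min break → 9 h 20 min
Sat: 7:59 AM–5:59 PM = 10 h 0 min; less 45 min break → 9 h 15 min
Total worked: 50 h 29 min = 50.48 h.
Threshold 40 h → overtime 10 h 29 min, regular 40 h 0 min.

Regular 40.00 hours, overtime 10.48 hours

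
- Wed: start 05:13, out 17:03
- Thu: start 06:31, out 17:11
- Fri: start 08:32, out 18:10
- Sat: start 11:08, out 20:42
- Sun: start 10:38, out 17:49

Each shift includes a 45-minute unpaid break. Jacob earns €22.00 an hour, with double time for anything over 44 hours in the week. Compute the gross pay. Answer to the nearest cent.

Wed: 05:13–17:03 = 11 h 50 min; less 45 min break → 11 h 5 min
Thu: 06:31–17:11 = 10 h 40 min; less 45 min break → 9 h 55 min
Fri: 08:32–18:10 = 9 h 38 min; less 45 min break → 8 h 53 min
Sat: 11:08–20:42 = 9 h 34 min; less 45 min break → 8 h 49 min
Sun: 10:38–17:49 = 7 h 11 min; less 45 min break → 6 h 26 min
Total worked: 45 h 8 min = 2708 min.
Regular 44 h 0 min = 2640 min at €22.00/h; overtime 1 h 8 min = 68 min at €44.00/h.
Pay = (2640 × €22.00 + 68 × €44.00) ÷ 60 = €1017.87.

€1017.87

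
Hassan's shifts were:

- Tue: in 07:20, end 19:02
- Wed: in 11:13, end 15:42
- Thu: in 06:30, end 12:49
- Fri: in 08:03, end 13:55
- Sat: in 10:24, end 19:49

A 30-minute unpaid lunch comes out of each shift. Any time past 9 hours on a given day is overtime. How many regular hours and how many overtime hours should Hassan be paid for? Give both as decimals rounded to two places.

Regular 33.08 hours, overtime 2.20 hours

Tue: 07:20–19:02 = 11 h 42 min; less 30 min break → 11 h 12 min
Wed: 11:13–15:42 = 4 h 29 min; less 30 min break → 3 h 59 min
Thu: 06:30–12:49 = 6 h 19 min; less 30 min break → 5 h 49 min
Fri: 08:03–13:55 = 5 h 52 min; less 30 min break → 5 h 22 min
Sat: 10:24–19:49 = 9 h 25 min; less 30 min break → 8 h 55 min
Tue reg 9 h 0 min / OT 2 h 12 min; Wed reg 3 h 59 min / OT 0 h 0 min; Thu reg 5 h 49 min / OT 0 h 0 min; Fri reg 5 h 22 min / OT 0 h 0 min; Sat reg 8 h 55 min / OT 0 h 0 min.
Totals: regular 33 h 5 min, overtime 2 h 12 min.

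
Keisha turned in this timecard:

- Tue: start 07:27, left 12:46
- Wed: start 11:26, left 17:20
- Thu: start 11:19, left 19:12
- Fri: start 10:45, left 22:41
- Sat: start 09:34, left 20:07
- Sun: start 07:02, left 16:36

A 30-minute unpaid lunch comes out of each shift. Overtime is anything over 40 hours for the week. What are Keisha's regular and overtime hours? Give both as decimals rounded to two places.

Regular 40.00 hours, overtime 8.15 hours

Tue: 07:27–12:46 = 5 h 19 min; less 30 min break → 4 h 49 min
Wed: 11:26–17:20 = 5 h 54 min; less 30 min break → 5 h 24 min
Thu: 11:19–19:12 = 7 h 53 min; less 30 min break → 7 h 23 min
Fri: 10:45–22:41 = 11 h 56 min; less 30 min break → 11 h 26 min
Sat: 09:34–20:07 = 10 h 33 min; less 30 min break → 10 h 3 min
Sun: 07:02–16:36 = 9 h 34 min; less 30 min break → 9 h 4 min
Total worked: 48 h 9 min = 48.15 h.
Threshold 40 h → overtime 8 h 9 min, regular 40 h 0 min.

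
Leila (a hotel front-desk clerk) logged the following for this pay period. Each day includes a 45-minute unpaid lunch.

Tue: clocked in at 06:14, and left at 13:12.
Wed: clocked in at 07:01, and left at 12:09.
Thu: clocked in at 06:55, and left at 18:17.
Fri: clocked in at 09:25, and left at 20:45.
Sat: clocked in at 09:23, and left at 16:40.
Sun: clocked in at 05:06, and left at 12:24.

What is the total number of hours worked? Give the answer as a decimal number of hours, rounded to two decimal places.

Tue: 06:14–13:12 = 6 h 58 min; less 45 min break → 6 h 13 min
Wed: 07:01–12:09 = 5 h 8 min; less 45 min break → 4 h 23 min
Thu: 06:55–18:17 = 11 h 22 min; less 45 min break → 10 h 37 min
Fri: 09:25–20:45 = 11 h 20 min; less 45 min break → 10 h 35 min
Sat: 09:23–16:40 = 7 h 17 min; less 45 min break → 6 h 32 min
Sun: 05:06–12:24 = 7 h 18 min; less 45 min break → 6 h 33 min
Total: 6 h 13 min + 4 h 23 min + 10 h 37 min + 10 h 35 min + 6 h 32 min + 6 h 33 min = 44 h 53 min.

44.88 hours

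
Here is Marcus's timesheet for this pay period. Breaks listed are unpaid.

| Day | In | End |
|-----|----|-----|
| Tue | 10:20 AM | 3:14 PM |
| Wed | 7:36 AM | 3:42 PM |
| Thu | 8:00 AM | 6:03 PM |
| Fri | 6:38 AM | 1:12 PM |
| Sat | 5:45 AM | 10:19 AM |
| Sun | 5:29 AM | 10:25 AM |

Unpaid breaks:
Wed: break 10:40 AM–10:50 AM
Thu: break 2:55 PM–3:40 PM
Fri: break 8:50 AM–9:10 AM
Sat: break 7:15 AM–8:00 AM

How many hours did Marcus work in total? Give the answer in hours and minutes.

Tue: 10:20 AM–3:14 PM = 4 h 54 min
Wed: 7:36 AM–3:42 PM = 8 h 6 min; less 10 min break → 7 h 56 min
Thu: 8:00 AM–6:03 PM = 10 h 3 min; less 45 min break → 9 h 18 min
Fri: 6:38 AM–1:12 PM = 6 h 34 min; less 20 min break → 6 h 14 min
Sat: 5:45 AM–10:19 AM = 4 h 34 min; less 45 min break → 3 h 49 min
Sun: 5:29 AM–10:25 AM = 4 h 56 min
Total: 4 h 54 min + 7 h 56 min + 9 h 18 min + 6 h 14 min + 3 h 49 min + 4 h 56 min = 37 h 7 min.

37 h 7 min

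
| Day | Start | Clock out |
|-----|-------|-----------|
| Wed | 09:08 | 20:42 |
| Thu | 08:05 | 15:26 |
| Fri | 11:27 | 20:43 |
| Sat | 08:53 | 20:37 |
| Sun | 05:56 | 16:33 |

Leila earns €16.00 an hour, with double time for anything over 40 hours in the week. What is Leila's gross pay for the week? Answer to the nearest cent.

€977.07

Wed: 09:08–20:42 = 11 h 34 min
Thu: 08:05–15:26 = 7 h 21 min
Fri: 11:27–20:43 = 9 h 16 min
Sat: 08:53–20:37 = 11 h 44 min
Sun: 05:56–16:33 = 10 h 37 min
Total worked: 50 h 32 min = 3032 min.
Regular 40 h 0 min = 2400 min at €16.00/h; overtime 10 h 32 min = 632 min at €32.00/h.
Pay = (2400 × €16.00 + 632 × €32.00) ÷ 60 = €977.07.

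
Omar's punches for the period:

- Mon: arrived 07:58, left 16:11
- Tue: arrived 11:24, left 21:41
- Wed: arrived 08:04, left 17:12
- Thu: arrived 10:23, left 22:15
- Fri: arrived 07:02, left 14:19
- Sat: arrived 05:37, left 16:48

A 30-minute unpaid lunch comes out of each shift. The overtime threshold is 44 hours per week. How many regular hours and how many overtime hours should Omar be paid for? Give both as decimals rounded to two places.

Mon: 07:58–16:11 = 8 h 13 min; less 30 min break → 7 h 43 min
Tue: 11:24–21:41 = 10 h 17 min; less 30 min break → 9 h 47 min
Wed: 08:04–17:12 = 9 h 8 min; less 30 min break → 8 h 38 min
Thu: 10:23–22:15 = 11 h 52 min; less 30 min break → 11 h 22 min
Fri: 07:02–14:19 = 7 h 17 min; less 30 min break → 6 h 47 min
Sat: 05:37–16:48 = 11 h 11 min; less 30 min break → 10 h 41 min
Total worked: 54 h 58 min = 54.97 h.
Threshold 44 h → overtime 10 h 58 min, regular 44 h 0 min.

Regular 44.00 hours, overtime 10.97 hours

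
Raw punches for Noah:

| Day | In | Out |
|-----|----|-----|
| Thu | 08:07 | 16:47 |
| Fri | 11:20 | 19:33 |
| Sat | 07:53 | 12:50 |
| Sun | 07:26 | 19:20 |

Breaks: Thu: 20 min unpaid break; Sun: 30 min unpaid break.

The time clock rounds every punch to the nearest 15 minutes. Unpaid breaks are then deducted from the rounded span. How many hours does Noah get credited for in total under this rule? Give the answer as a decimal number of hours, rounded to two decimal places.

Thu: in 08:07→08:00, out 16:47→16:45; 8 h 45 min − 20 min = 8 h 25 min
Fri: in 11:20→11:15, out 19:33→19:30; 8 h 15 min
Sat: in 07:53→08:00, out 12:50→12:45; 4 h 45 min
Sun: in 07:26→07:30, out 19:20→19:15; 11 h 45 min − 30 min = 11 h 15 min
Total credited: 32 h 40 min.

32.67 hours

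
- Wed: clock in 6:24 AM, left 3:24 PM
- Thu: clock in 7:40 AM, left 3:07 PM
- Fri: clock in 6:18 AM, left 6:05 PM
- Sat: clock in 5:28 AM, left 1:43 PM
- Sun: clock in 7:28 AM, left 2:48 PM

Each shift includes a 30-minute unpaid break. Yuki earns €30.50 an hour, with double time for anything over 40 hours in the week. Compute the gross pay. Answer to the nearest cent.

Wed: 6:24 AM–3:24 PM = 9 h 0 min; less 30 min break → 8 h 30 min
Thu: 7:40 AM–3:07 PM = 7 h 27 min; less 30 min break → 6 h 57 min
Fri: 6:18 AM–6:05 PM = 11 h 47 min; less 30 min break → 11 h 17 min
Sat: 5:28 AM–1:43 PM = 8 h 15 min; less 30 min break → 7 h 45 min
Sun: 7:28 AM–2:48 PM = 7 h 20 min; less 30 min break → 6 h 50 min
Total worked: 41 h 19 min = 2479 min.
Regular 40 h 0 min = 2400 min at €30.50/h; overtime 1 h 19 min = 79 min at €61.00/h.
Pay = (2400 × €30.50 + 79 × €61.00) ÷ 60 = €1300.32.

€1300.32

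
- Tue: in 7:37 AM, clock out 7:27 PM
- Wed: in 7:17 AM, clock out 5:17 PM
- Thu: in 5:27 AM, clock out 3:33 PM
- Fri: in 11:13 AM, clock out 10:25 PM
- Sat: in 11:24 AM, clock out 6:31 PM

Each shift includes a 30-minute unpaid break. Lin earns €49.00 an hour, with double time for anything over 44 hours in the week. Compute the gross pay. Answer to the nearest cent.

€2523.50

Tue: 7:37 AM–7:27 PM = 11 h 50 min; less 30 min break → 11 h 20 min
Wed: 7:17 AM–5:17 PM = 10 h 0 min; less 30 min break → 9 h 30 min
Thu: 5:27 AM–3:33 PM = 10 h 6 min; less 30 min break → 9 h 36 min
Fri: 11:13 AM–10:25 PM = 11 h 12 min; less 30 min break → 10 h 42 min
Sat: 11:24 AM–6:31 PM = 7 h 7 min; less 30 min break → 6 h 37 min
Total worked: 47 h 45 min = 2865 min.
Regular 44 h 0 min = 2640 min at €49.00/h; overtime 3 h 45 min = 225 min at €98.00/h.
Pay = (2640 × €49.00 + 225 × €98.00) ÷ 60 = €2523.50.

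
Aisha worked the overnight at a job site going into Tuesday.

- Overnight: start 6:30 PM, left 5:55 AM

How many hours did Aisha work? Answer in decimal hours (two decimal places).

Overnight: 6:30 PM → midnight = 5 h 30 min; midnight → 5:55 AM = 5 h 55 min; span 11 h 25 min

11.42 hours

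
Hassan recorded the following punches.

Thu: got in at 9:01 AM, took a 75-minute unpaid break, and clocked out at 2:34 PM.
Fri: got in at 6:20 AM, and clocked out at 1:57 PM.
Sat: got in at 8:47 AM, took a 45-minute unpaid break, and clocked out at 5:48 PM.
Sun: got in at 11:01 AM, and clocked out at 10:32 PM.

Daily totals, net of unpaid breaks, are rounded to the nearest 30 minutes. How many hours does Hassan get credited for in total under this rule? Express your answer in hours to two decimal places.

Thu: 9:01 AM–2:34 PM = 5 h 33 min − 75 min = 4 h 18 min → rounds to 4 h 30 min
Fri: 6:20 AM–1:57 PM = 7 h 37 min → rounds to 7 h 30 min
Sat: 8:47 AM–5:48 PM = 9 h 1 min − 45 min = 8 h 16 min → rounds to 8 h 30 min
Sun: 11:01 AM–10:32 PM = 11 h 31 min → rounds to 11 h 30 min
Total credited: 32 h 0 min.

32.00 hours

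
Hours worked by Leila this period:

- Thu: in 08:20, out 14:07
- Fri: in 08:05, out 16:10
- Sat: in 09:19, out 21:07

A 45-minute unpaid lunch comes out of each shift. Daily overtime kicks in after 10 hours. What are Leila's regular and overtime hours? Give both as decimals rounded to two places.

Regular 22.37 hours, overtime 1.05 hours

Thu: 08:20–14:07 = 5 h 47 min; less 45 min break → 5 h 2 min
Fri: 08:05–16:10 = 8 h 5 min; less 45 min break → 7 h 20 min
Sat: 09:19–21:07 = 11 h 48 min; less 45 min break → 11 h 3 min
Thu reg 5 h 2 min / OT 0 h 0 min; Fri reg 7 h 20 min / OT 0 h 0 min; Sat reg 10 h 0 min / OT 1 h 3 min.
Totals: regular 22 h 22 min, overtime 1 h 3 min.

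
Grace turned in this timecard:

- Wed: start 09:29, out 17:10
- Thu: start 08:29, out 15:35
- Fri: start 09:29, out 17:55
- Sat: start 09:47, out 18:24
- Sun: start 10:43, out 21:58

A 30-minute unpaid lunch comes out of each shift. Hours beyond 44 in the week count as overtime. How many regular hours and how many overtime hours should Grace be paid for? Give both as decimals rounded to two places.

Regular 40.58 hours, overtime 0.00 hours

Wed: 09:29–17:10 = 7 h 41 min; less 30 min break → 7 h 11 min
Thu: 08:29–15:35 = 7 h 6 min; less 30 min break → 6 h 36 min
Fri: 09:29–17:55 = 8 h 26 min; less 30 min break → 7 h 56 min
Sat: 09:47–18:24 = 8 h 37 min; less 30 min break → 8 h 7 min
Sun: 10:43–21:58 = 11 h 15 min; less 30 min break → 10 h 45 min
Total worked: 40 h 35 min = 40.58 h.
Threshold 44 h → overtime 0 h 0 min, regular 40 h 35 min.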